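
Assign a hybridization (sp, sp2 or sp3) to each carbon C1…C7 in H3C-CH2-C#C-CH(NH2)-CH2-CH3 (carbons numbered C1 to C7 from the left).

C1 carries 4 σ bonds, giving a steric number of 4, so it is sp3.
C2: 4 σ bonds — 4 electron domains, sp3.
C3: 2 σ bonds, plus two π bonds — 2 electron domains, sp.
C4 — 2 σ bonds, plus two π bonds. Steric number 2, so sp.
C5: 4 σ bonds; 4 regions of electron density → sp3.
C6: 4 σ bonds — 4 electron domains, sp3.
C7: 4 σ bonds — 4 electron domains, sp3.

C1 sp3, C2 sp3, C3 sp, C4 sp, C5 sp3, C6 sp3, C7 sp3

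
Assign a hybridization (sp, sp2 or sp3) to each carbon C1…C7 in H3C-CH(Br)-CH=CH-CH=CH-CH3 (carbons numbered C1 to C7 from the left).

C1 is sp3: 4 σ bonds, 4 electron-density regions.
C2 (4 σ bonds) has steric number 4: sp3.
C3: 3 σ bonds, plus one π bond — 3 electron domains, sp2.
C4: 3 σ bonds, plus one π bond; 3 regions of electron density → sp2.
C5 — 3 σ bonds, plus one π bond. Steric number 3, so sp2.
C6: 3 σ bonds, plus one π bond; 3 regions of electron density → sp2.
C7 — 4 σ bonds. Steric number 4, so sp3.

C1 sp3, C2 sp3, C3 sp2, C4 sp2, C5 sp2, C6 sp2, C7 sp3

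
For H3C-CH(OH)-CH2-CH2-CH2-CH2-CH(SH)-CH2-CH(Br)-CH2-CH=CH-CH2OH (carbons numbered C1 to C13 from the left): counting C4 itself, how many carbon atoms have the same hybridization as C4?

C4 is sp3 (only σ bonds).
C1: sp3 ✓
C2: sp3 ✓
C3: sp3 ✓
C4: sp3 ✓
C5: sp3 ✓
C6: sp3 ✓
C7: sp3 ✓
C8: sp3 ✓
C9: sp3 ✓
C10: sp3 ✓
C11: sp2
C12: sp2
C13: sp3 ✓
11 carbons are sp3.

11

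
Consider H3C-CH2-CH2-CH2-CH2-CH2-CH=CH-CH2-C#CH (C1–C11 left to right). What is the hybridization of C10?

sp

C10: 2 σ bonds, plus two π bonds; 2 regions of electron density → sp.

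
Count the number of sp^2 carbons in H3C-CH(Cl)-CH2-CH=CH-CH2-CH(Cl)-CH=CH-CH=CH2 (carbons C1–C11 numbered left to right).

6

C1: sp3
C2: sp3
C3: sp3
C4: sp2 ✓
C5: sp2 ✓
C6: sp3
C7: sp3
C8: sp2 ✓
C9: sp2 ✓
C10: sp2 ✓
C11: sp2 ✓
C4, C5, C8, C9, C10, C11 → 6 sp2 carbons.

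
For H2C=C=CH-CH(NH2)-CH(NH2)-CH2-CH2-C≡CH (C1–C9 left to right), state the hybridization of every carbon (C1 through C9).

C1 — 3 σ bonds, plus one π bond. Steric number 3, so sp2.
C2 has 2 σ bonds, plus two π bonds: steric number 2 → sp.
C3 (3 σ bonds, plus one π bond) has steric number 3: sp2.
C4 has 4 σ bonds: steric number 4 → sp3.
C5 carries 4 σ bonds, giving a steric number of 4, so it is sp3.
C6 (4 σ bonds) has steric number 4: sp3.
C7 is sp3: 4 σ bonds, 4 electron-density regions.
C8 has 2 σ bonds, plus two π bonds: steric number 2 → sp.
C9: 2 σ bonds, plus two π bonds; 2 regions of electron density → sp.

C1 sp2, C2 sp, C3 sp2, C4 sp3, C5 sp3, C6 sp3, C7 sp3, C8 sp, C9 sp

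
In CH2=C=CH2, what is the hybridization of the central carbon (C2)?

Two σ bonds and two π bonds (one to each neighbour) → sp.

sp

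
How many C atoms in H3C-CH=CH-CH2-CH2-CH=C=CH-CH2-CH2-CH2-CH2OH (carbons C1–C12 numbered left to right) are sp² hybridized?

C1: sp3
C2: sp2 ✓
C3: sp2 ✓
C4: sp3
C5: sp3
C6: sp2 ✓
C7: sp
C8: sp2 ✓
C9: sp3
C10: sp3
C11: sp3
C12: sp3
C2, C3, C6, C8 → 4 sp2 carbons.

4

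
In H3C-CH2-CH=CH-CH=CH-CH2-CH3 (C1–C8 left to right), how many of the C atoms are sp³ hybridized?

4

C1: sp3 ✓
C2: sp3 ✓
C3: sp2
C4: sp2
C5: sp2
C6: sp2
C7: sp3 ✓
C8: sp3 ✓
C1, C2, C7, C8 → 4 sp3 carbons.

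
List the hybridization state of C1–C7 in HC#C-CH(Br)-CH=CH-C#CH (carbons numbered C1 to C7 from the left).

C1 has 2 σ bonds, plus two π bonds: steric number 2 → sp.
C2 (2 σ bonds, plus two π bonds) has steric number 2: sp.
C3 — 4 σ bonds. Steric number 4, so sp3.
C4 has 3 σ bonds, plus one π bond: steric number 3 → sp2.
C5: 3 σ bonds, plus one π bond; 3 regions of electron density → sp2.
C6 is sp: 2 σ bonds, plus two π bonds, 2 electron-density regions.
C7 carries 2 σ bonds, plus two π bonds, giving a steric number of 2, so it is sp.

C1 sp, C2 sp, C3 sp3, C4 sp2, C5 sp2, C6 sp, C7 sp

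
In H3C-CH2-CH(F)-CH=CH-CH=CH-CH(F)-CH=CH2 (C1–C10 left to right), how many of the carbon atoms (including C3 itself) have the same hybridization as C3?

4

C3 is sp3 (only σ bonds).
C1: sp3 ✓
C2: sp3 ✓
C3: sp3 ✓
C4: sp2
C5: sp2
C6: sp2
C7: sp2
C8: sp3 ✓
C9: sp2
C10: sp2
4 carbons are sp3.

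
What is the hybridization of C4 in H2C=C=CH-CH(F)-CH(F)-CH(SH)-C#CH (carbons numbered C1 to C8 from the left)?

sp^3

C4: 4 σ bonds; 4 regions of electron density → sp3.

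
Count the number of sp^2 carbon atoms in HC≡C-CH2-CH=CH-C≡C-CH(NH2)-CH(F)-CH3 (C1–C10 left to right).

2

C1: sp
C2: sp
C3: sp3
C4: sp2 ✓
C5: sp2 ✓
C6: sp
C7: sp
C8: sp3
C9: sp3
C10: sp3
C4, C5 → 2 sp2 carbons.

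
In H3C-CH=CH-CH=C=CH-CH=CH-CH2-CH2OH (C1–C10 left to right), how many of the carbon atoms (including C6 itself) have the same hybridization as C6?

C6 is sp2 (one π bond).
C1: sp3
C2: sp2 ✓
C3: sp2 ✓
C4: sp2 ✓
C5: sp
C6: sp2 ✓
C7: sp2 ✓
C8: sp2 ✓
C9: sp3
C10: sp3
6 carbons are sp2.

6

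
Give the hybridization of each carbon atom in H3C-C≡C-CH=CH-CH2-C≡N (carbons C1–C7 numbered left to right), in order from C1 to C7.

C1 sp3, C2 sp, C3 sp, C4 sp2, C5 sp2, C6 sp3, C7 sp

C1 is sp3: 4 σ bonds, 4 electron-density regions.
C2: 2 σ bonds, plus two π bonds; 2 regions of electron density → sp.
C3 carries 2 σ bonds, plus two π bonds, giving a steric number of 2, so it is sp.
C4 has 3 σ bonds, plus one π bond: steric number 3 → sp2.
C5 — 3 σ bonds, plus one π bond. Steric number 3, so sp2.
C6 carries 4 σ bonds, giving a steric number of 4, so it is sp3.
C7 carries 2 σ bonds, plus two π bonds, giving a steric number of 2, so it is sp.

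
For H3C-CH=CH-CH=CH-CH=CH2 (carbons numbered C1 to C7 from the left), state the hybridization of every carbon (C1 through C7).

C1 has 4 σ bonds: steric number 4 → sp3.
C2 has 3 σ bonds, plus one π bond: steric number 3 → sp2.
C3 — 3 σ bonds, plus one π bond. Steric number 3, so sp2.
C4 (3 σ bonds, plus one π bond) has steric number 3: sp2.
C5 carries 3 σ bonds, plus one π bond, giving a steric number of 3, so it is sp2.
C6: 3 σ bonds, plus one π bond; 3 regions of electron density → sp2.
C7 (3 σ bonds, plus one π bond) has steric number 3: sp2.

C1 sp3, C2 sp2, C3 sp2, C4 sp2, C5 sp2, C6 sp2, C7 sp2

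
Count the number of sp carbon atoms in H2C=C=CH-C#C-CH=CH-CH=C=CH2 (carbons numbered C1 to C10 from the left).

4

C1: sp2
C2: sp ✓
C3: sp2
C4: sp ✓
C5: sp ✓
C6: sp2
C7: sp2
C8: sp2
C9: sp ✓
C10: sp2
C2, C4, C5, C9 → 4 sp carbons.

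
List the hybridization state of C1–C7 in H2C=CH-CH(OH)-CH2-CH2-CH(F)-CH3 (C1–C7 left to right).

C1 is sp2: 3 σ bonds, plus one π bond, 3 electron-density regions.
C2 (3 σ bonds, plus one π bond) has steric number 3: sp2.
C3 carries 4 σ bonds, giving a steric number of 4, so it is sp3.
C4 has 4 σ bonds: steric number 4 → sp3.
C5: 4 σ bonds; 4 regions of electron density → sp3.
C6: 4 σ bonds; 4 regions of electron density → sp3.
C7: 4 σ bonds — 4 electron domains, sp3.

C1 sp2, C2 sp2, C3 sp3, C4 sp3, C5 sp3, C6 sp3, C7 sp3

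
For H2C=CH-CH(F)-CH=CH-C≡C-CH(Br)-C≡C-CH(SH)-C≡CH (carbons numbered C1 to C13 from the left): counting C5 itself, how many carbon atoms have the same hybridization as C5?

4

C5 is sp2 (one π bond).
C1: sp2 ✓
C2: sp2 ✓
C3: sp3
C4: sp2 ✓
C5: sp2 ✓
C6: sp
C7: sp
C8: sp3
C9: sp
C10: sp
C11: sp3
C12: sp
C13: sp
4 carbons are sp2.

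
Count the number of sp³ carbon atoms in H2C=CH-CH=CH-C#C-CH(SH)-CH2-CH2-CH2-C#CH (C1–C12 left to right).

C1: sp2
C2: sp2
C3: sp2
C4: sp2
C5: sp
C6: sp
C7: sp3 ✓
C8: sp3 ✓
C9: sp3 ✓
C10: sp3 ✓
C11: sp
C12: sp
C7, C8, C9, C10 → 4 sp3 carbons.

4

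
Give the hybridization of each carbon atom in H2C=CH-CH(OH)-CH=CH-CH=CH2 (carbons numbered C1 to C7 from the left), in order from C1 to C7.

C1 sp2, C2 sp2, C3 sp3, C4 sp2, C5 sp2, C6 sp2, C7 sp2

C1: 3 σ bonds, plus one π bond; 3 regions of electron density → sp2.
C2: 3 σ bonds, plus one π bond — 3 electron domains, sp2.
C3: 4 σ bonds — 4 electron domains, sp3.
C4 (3 σ bonds, plus one π bond) has steric number 3: sp2.
C5: 3 σ bonds, plus one π bond; 3 regions of electron density → sp2.
C6 (3 σ bonds, plus one π bond) has steric number 3: sp2.
C7 (3 σ bonds, plus one π bond) has steric number 3: sp2.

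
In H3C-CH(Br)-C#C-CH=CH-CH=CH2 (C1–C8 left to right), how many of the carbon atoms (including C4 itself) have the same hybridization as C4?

2

C4 is sp (two π bonds).
C1: sp3
C2: sp3
C3: sp ✓
C4: sp ✓
C5: sp2
C6: sp2
C7: sp2
C8: sp2
2 carbons are sp.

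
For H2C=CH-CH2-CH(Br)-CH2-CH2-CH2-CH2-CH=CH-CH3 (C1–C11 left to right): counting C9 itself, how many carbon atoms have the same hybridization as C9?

C9 is sp2 (one π bond).
C1: sp2 ✓
C2: sp2 ✓
C3: sp3
C4: sp3
C5: sp3
C6: sp3
C7: sp3
C8: sp3
C9: sp2 ✓
C10: sp2 ✓
C11: sp3
4 carbons are sp2.

4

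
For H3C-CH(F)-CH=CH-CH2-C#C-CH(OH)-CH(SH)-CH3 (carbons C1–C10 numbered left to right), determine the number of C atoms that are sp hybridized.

2

C1: sp3
C2: sp3
C3: sp2
C4: sp2
C5: sp3
C6: sp ✓
C7: sp ✓
C8: sp3
C9: sp3
C10: sp3
C6, C7 → 2 sp carbons.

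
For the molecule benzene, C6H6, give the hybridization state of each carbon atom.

sp2

Every ring carbon has three σ bonds and contributes one p electron to the aromatic π system.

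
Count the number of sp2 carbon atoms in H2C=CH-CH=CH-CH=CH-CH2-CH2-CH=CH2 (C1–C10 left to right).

C1: sp2 ✓
C2: sp2 ✓
C3: sp2 ✓
C4: sp2 ✓
C5: sp2 ✓
C6: sp2 ✓
C7: sp3
C8: sp3
C9: sp2 ✓
C10: sp2 ✓
C1, C2, C3, C4, C5, C6, C9, C10 → 8 sp2 carbons.

8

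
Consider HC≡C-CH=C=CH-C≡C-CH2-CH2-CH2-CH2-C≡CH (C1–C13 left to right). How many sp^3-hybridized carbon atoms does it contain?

C1: sp
C2: sp
C3: sp2
C4: sp
C5: sp2
C6: sp
C7: sp
C8: sp3 ✓
C9: sp3 ✓
C10: sp3 ✓
C11: sp3 ✓
C12: sp
C13: sp
C8, C9, C10, C11 → 4 sp3 carbons.

4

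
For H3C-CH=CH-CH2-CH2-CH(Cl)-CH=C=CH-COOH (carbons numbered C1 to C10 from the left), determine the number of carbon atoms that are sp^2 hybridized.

C1: sp3
C2: sp2 ✓
C3: sp2 ✓
C4: sp3
C5: sp3
C6: sp3
C7: sp2 ✓
C8: sp
C9: sp2 ✓
C10: sp2 ✓
C2, C3, C7, C9, C10 → 5 sp2 carbons.

5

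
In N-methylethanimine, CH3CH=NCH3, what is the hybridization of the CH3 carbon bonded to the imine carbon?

sp^3

The CH3 carbon bonded to the imine carbon: 4 σ bonds — 4 electron domains, sp3.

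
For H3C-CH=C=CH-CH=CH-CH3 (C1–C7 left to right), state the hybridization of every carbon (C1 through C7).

C1 sp3, C2 sp2, C3 sp, C4 sp2, C5 sp2, C6 sp2, C7 sp3

C1 is sp3: 4 σ bonds, 4 electron-density regions.
C2: 3 σ bonds, plus one π bond — 3 electron domains, sp2.
C3 is sp: 2 σ bonds, plus two π bonds, 2 electron-density regions.
C4 has 3 σ bonds, plus one π bond: steric number 3 → sp2.
C5 carries 3 σ bonds, plus one π bond, giving a steric number of 3, so it is sp2.
C6 is sp2: 3 σ bonds, plus one π bond, 3 electron-density regions.
C7 is sp3: 4 σ bonds, 4 electron-density regions.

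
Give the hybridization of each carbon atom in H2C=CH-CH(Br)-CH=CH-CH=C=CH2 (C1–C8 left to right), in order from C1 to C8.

C1: 3 σ bonds, plus one π bond; 3 regions of electron density → sp2.
C2 has 3 σ bonds, plus one π bond: steric number 3 → sp2.
C3 — 4 σ bonds. Steric number 4, so sp3.
C4 is sp2: 3 σ bonds, plus one π bond, 3 electron-density regions.
C5 is sp2: 3 σ bonds, plus one π bond, 3 electron-density regions.
C6 is sp2: 3 σ bonds, plus one π bond, 3 electron-density regions.
C7 is sp: 2 σ bonds, plus two π bonds, 2 electron-density regions.
C8 has 3 σ bonds, plus one π bond: steric number 3 → sp2.

C1 sp2, C2 sp2, C3 sp3, C4 sp2, C5 sp2, C6 sp2, C7 sp, C8 sp2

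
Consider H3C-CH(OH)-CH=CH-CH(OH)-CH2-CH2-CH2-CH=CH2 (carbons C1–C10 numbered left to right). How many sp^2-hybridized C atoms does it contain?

C1: sp3
C2: sp3
C3: sp2 ✓
C4: sp2 ✓
C5: sp3
C6: sp3
C7: sp3
C8: sp3
C9: sp2 ✓
C10: sp2 ✓
C3, C4, C9, C10 → 4 sp2 carbons.

4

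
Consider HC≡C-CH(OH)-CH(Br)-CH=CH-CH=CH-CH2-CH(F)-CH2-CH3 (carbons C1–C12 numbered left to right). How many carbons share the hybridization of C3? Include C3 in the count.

6

C3 is sp3 (only σ bonds).
C1: sp
C2: sp
C3: sp3 ✓
C4: sp3 ✓
C5: sp2
C6: sp2
C7: sp2
C8: sp2
C9: sp3 ✓
C10: sp3 ✓
C11: sp3 ✓
C12: sp3 ✓
6 carbons are sp3.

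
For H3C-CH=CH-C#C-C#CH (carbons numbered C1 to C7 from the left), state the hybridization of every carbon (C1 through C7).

C1 sp3, C2 sp2, C3 sp2, C4 sp, C5 sp, C6 sp, C7 sp

C1: 4 σ bonds — 4 electron domains, sp3.
C2 (3 σ bonds, plus one π bond) has steric number 3: sp2.
C3 — 3 σ bonds, plus one π bond. Steric number 3, so sp2.
C4 carries 2 σ bonds, plus two π bonds, giving a steric number of 2, so it is sp.
C5 has 2 σ bonds, plus two π bonds: steric number 2 → sp.
C6 (2 σ bonds, plus two π bonds) has steric number 2: sp.
C7 — 2 σ bonds, plus two π bonds. Steric number 2, so sp.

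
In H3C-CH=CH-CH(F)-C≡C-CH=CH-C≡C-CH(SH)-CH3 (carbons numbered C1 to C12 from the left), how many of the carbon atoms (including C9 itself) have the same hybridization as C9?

C9 is sp (two π bonds).
C1: sp3
C2: sp2
C3: sp2
C4: sp3
C5: sp ✓
C6: sp ✓
C7: sp2
C8: sp2
C9: sp ✓
C10: sp ✓
C11: sp3
C12: sp3
4 carbons are sp.

4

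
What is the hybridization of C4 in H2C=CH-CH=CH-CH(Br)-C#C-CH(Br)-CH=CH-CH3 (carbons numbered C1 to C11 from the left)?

C4 carries 3 σ bonds, plus one π bond, giving a steric number of 3, so it is sp2.

sp2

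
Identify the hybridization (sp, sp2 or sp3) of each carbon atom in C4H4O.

sp2

Each carbon atom is sp2: 3 σ bonds, plus one π bond, 3 electron-density regions.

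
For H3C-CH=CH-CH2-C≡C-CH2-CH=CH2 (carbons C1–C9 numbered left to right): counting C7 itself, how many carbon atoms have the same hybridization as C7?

C7 is sp3 (only σ bonds).
C1: sp3 ✓
C2: sp2
C3: sp2
C4: sp3 ✓
C5: sp
C6: sp
C7: sp3 ✓
C8: sp2
C9: sp2
3 carbons are sp3.

3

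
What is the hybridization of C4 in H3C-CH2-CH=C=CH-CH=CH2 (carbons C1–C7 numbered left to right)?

C4 has 2 σ bonds, plus two π bonds: steric number 2 → sp.

sp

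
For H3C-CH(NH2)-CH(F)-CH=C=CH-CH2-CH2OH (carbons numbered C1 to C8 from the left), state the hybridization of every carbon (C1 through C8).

C1 sp3, C2 sp3, C3 sp3, C4 sp2, C5 sp, C6 sp2, C7 sp3, C8 sp3

C1: 4 σ bonds; 4 regions of electron density → sp3.
C2: 4 σ bonds; 4 regions of electron density → sp3.
C3 (4 σ bonds) has steric number 4: sp3.
C4: 3 σ bonds, plus one π bond; 3 regions of electron density → sp2.
C5 has 2 σ bonds, plus two π bonds: steric number 2 → sp.
C6: 3 σ bonds, plus one π bond — 3 electron domains, sp2.
C7 carries 4 σ bonds, giving a steric number of 4, so it is sp3.
C8: 4 σ bonds; 4 regions of electron density → sp3.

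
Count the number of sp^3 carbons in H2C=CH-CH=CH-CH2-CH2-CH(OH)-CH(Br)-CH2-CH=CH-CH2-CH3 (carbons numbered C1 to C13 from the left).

7

C1: sp2
C2: sp2
C3: sp2
C4: sp2
C5: sp3 ✓
C6: sp3 ✓
C7: sp3 ✓
C8: sp3 ✓
C9: sp3 ✓
C10: sp2
C11: sp2
C12: sp3 ✓
C13: sp3 ✓
C5, C6, C7, C8, C9, C12, C13 → 7 sp3 carbons.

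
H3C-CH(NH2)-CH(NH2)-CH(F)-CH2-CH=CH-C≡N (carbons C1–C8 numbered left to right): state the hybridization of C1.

sp3

C1: 4 σ bonds — 4 electron domains, sp3.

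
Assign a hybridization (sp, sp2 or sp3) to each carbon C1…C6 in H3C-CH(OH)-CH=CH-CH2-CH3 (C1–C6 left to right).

C1 has 4 σ bonds: steric number 4 → sp3.
C2 carries 4 σ bonds, giving a steric number of 4, so it is sp3.
C3: 3 σ bonds, plus one π bond; 3 regions of electron density → sp2.
C4: 3 σ bonds, plus one π bond — 3 electron domains, sp2.
C5 has 4 σ bonds: steric number 4 → sp3.
C6 carries 4 σ bonds, giving a steric number of 4, so it is sp3.

C1 sp3, C2 sp3, C3 sp2, C4 sp2, C5 sp3, C6 sp3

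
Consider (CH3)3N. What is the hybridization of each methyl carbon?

Each methyl carbon: 4 σ bonds — 4 electron domains, sp3.

sp^3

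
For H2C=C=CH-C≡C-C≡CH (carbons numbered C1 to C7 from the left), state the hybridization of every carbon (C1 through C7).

C1: 3 σ bonds, plus one π bond; 3 regions of electron density → sp2.
C2: 2 σ bonds, plus two π bonds; 2 regions of electron density → sp.
C3 — 3 σ bonds, plus one π bond. Steric number 3, so sp2.
C4 carries 2 σ bonds, plus two π bonds, giving a steric number of 2, so it is sp.
C5 carries 2 σ bonds, plus two π bonds, giving a steric number of 2, so it is sp.
C6 has 2 σ bonds, plus two π bonds: steric number 2 → sp.
C7 carries 2 σ bonds, plus two π bonds, giving a steric number of 2, so it is sp.

C1 sp2, C2 sp, C3 sp2, C4 sp, C5 sp, C6 sp, C7 sp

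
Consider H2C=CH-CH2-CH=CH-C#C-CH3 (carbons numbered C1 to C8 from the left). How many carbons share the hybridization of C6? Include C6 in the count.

C6 is sp (two π bonds).
C1: sp2
C2: sp2
C3: sp3
C4: sp2
C5: sp2
C6: sp ✓
C7: sp ✓
C8: sp3
2 carbons are sp.

2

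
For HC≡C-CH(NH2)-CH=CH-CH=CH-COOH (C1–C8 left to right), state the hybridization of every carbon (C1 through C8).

C1 sp, C2 sp, C3 sp3, C4 sp2, C5 sp2, C6 sp2, C7 sp2, C8 sp2

C1 (2 σ bonds, plus two π bonds) has steric number 2: sp.
C2 is sp: 2 σ bonds, plus two π bonds, 2 electron-density regions.
C3 has 4 σ bonds: steric number 4 → sp3.
C4 has 3 σ bonds, plus one π bond: steric number 3 → sp2.
C5 — 3 σ bonds, plus one π bond. Steric number 3, so sp2.
C6 is sp2: 3 σ bonds, plus one π bond, 3 electron-density regions.
C7 (3 σ bonds, plus one π bond) has steric number 3: sp2.
C8 (3 σ bonds, plus one π bond) has steric number 3: sp2.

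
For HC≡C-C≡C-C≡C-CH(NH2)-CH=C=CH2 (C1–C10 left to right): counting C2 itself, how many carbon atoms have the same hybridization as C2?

7

C2 is sp (two π bonds).
C1: sp ✓
C2: sp ✓
C3: sp ✓
C4: sp ✓
C5: sp ✓
C6: sp ✓
C7: sp3
C8: sp2
C9: sp ✓
C10: sp2
7 carbons are sp.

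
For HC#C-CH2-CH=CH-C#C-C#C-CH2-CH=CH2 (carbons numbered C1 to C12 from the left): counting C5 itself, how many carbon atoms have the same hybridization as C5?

C5 is sp2 (one π bond).
C1: sp
C2: sp
C3: sp3
C4: sp2 ✓
C5: sp2 ✓
C6: sp
C7: sp
C8: sp
C9: sp
C10: sp3
C11: sp2 ✓
C12: sp2 ✓
4 carbons are sp2.

4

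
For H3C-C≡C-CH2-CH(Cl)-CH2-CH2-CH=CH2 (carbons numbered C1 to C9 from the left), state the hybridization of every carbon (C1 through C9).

C1 is sp3: 4 σ bonds, 4 electron-density regions.
C2: 2 σ bonds, plus two π bonds; 2 regions of electron density → sp.
C3 has 2 σ bonds, plus two π bonds: steric number 2 → sp.
C4 — 4 σ bonds. Steric number 4, so sp3.
C5: 4 σ bonds — 4 electron domains, sp3.
C6: 4 σ bonds; 4 regions of electron density → sp3.
C7 carries 4 σ bonds, giving a steric number of 4, so it is sp3.
C8 has 3 σ bonds, plus one π bond: steric number 3 → sp2.
C9 carries 3 σ bonds, plus one π bond, giving a steric number of 3, so it is sp2.

C1 sp3, C2 sp, C3 sp, C4 sp3, C5 sp3, C6 sp3, C7 sp3, C8 sp2, C9 sp2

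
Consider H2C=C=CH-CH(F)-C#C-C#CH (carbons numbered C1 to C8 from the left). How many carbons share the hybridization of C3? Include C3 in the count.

2

C3 is sp2 (one π bond).
C1: sp2 ✓
C2: sp
C3: sp2 ✓
C4: sp3
C5: sp
C6: sp
C7: sp
C8: sp
2 carbons are sp2.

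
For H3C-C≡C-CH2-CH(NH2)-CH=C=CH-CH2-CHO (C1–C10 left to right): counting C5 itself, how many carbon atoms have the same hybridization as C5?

4

C5 is sp3 (only σ bonds).
C1: sp3 ✓
C2: sp
C3: sp
C4: sp3 ✓
C5: sp3 ✓
C6: sp2
C7: sp
C8: sp2
C9: sp3 ✓
C10: sp2
4 carbons are sp3.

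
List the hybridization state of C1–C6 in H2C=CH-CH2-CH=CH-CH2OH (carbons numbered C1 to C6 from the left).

C1 (3 σ bonds, plus one π bond) has steric number 3: sp2.
C2 has 3 σ bonds, plus one π bond: steric number 3 → sp2.
C3 is sp3: 4 σ bonds, 4 electron-density regions.
C4 carries 3 σ bonds, plus one π bond, giving a steric number of 3, so it is sp2.
C5 carries 3 σ bonds, plus one π bond, giving a steric number of 3, so it is sp2.
C6 is sp3: 4 σ bonds, 4 electron-density regions.

C1 sp2, C2 sp2, C3 sp3, C4 sp2, C5 sp2, C6 sp3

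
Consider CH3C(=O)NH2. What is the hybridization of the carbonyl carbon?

The carbonyl carbon is sp2: 3 σ bonds, plus one π bond, 3 electron-density regions.

sp²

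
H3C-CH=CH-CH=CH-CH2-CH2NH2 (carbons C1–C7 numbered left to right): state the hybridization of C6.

sp3

C6 is sp3: 4 σ bonds, 4 electron-density regions.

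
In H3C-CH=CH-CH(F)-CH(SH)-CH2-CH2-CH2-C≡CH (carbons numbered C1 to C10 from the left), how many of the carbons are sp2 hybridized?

C1: sp3
C2: sp2 ✓
C3: sp2 ✓
C4: sp3
C5: sp3
C6: sp3
C7: sp3
C8: sp3
C9: sp
C10: sp
C2, C3 → 2 sp2 carbons.

2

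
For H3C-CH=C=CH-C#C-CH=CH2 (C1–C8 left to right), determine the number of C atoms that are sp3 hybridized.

1

C1: sp3 ✓
C2: sp2
C3: sp
C4: sp2
C5: sp
C6: sp
C7: sp2
C8: sp2
C1 → 1 sp3 carbon.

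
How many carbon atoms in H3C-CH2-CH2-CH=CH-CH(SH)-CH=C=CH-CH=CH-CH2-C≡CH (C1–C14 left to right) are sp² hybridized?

C1: sp3
C2: sp3
C3: sp3
C4: sp2 ✓
C5: sp2 ✓
C6: sp3
C7: sp2 ✓
C8: sp
C9: sp2 ✓
C10: sp2 ✓
C11: sp2 ✓
C12: sp3
C13: sp
C14: sp
C4, C5, C7, C9, C10, C11 → 6 sp2 carbons.

6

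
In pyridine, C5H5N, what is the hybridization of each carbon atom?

sp2

Each carbon atom (3 σ bonds, plus one π bond) has steric number 3: sp2.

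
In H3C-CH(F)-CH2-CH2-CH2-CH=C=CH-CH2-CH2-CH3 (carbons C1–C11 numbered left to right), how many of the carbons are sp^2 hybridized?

C1: sp3
C2: sp3
C3: sp3
C4: sp3
C5: sp3
C6: sp2 ✓
C7: sp
C8: sp2 ✓
C9: sp3
C10: sp3
C11: sp3
C6, C8 → 2 sp2 carbons.

2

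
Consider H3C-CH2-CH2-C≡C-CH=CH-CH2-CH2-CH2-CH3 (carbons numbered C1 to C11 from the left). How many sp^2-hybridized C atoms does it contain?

2

C1: sp3
C2: sp3
C3: sp3
C4: sp
C5: sp
C6: sp2 ✓
C7: sp2 ✓
C8: sp3
C9: sp3
C10: sp3
C11: sp3
C6, C7 → 2 sp2 carbons.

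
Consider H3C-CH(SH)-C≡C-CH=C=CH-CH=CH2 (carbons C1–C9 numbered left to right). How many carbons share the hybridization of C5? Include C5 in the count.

C5 is sp2 (one π bond).
C1: sp3
C2: sp3
C3: sp
C4: sp
C5: sp2 ✓
C6: sp
C7: sp2 ✓
C8: sp2 ✓
C9: sp2 ✓
4 carbons are sp2.

4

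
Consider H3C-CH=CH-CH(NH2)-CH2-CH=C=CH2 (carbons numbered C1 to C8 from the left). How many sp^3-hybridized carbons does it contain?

C1: sp3 ✓
C2: sp2
C3: sp2
C4: sp3 ✓
C5: sp3 ✓
C6: sp2
C7: sp
C8: sp2
C1, C4, C5 → 3 sp3 carbons.

3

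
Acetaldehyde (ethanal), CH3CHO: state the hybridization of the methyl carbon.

sp³

The methyl carbon has 4 σ bonds: steric number 4 → sp3.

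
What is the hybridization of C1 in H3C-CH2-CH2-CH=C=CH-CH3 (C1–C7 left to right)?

sp³

C1 — 4 σ bonds. Steric number 4, so sp3.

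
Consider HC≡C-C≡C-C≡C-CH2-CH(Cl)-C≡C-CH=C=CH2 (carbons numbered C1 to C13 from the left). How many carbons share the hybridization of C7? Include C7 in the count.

2

C7 is sp3 (only σ bonds).
C1: sp
C2: sp
C3: sp
C4: sp
C5: sp
C6: sp
C7: sp3 ✓
C8: sp3 ✓
C9: sp
C10: sp
C11: sp2
C12: sp
C13: sp2
2 carbons are sp3.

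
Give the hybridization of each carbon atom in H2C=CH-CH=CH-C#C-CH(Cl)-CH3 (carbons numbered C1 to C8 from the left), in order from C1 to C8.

C1 sp2, C2 sp2, C3 sp2, C4 sp2, C5 sp, C6 sp, C7 sp3, C8 sp3

C1 carries 3 σ bonds, plus one π bond, giving a steric number of 3, so it is sp2.
C2: 3 σ bonds, plus one π bond; 3 regions of electron density → sp2.
C3: 3 σ bonds, plus one π bond — 3 electron domains, sp2.
C4: 3 σ bonds, plus one π bond — 3 electron domains, sp2.
C5 (2 σ bonds, plus two π bonds) has steric number 2: sp.
C6 carries 2 σ bonds, plus two π bonds, giving a steric number of 2, so it is sp.
C7 carries 4 σ bonds, giving a steric number of 4, so it is sp3.
C8 (4 σ bonds) has steric number 4: sp3.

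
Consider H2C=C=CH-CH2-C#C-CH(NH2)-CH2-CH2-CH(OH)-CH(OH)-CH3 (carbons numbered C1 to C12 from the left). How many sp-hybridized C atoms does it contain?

3

C1: sp2
C2: sp ✓
C3: sp2
C4: sp3
C5: sp ✓
C6: sp ✓
C7: sp3
C8: sp3
C9: sp3
C10: sp3
C11: sp3
C12: sp3
C2, C5, C6 → 3 sp carbons.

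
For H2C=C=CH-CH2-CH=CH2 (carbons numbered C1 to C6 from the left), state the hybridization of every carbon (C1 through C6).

C1 sp2, C2 sp, C3 sp2, C4 sp3, C5 sp2, C6 sp2

C1: 3 σ bonds, plus one π bond — 3 electron domains, sp2.
C2: 2 σ bonds, plus two π bonds; 2 regions of electron density → sp.
C3 has 3 σ bonds, plus one π bond: steric number 3 → sp2.
C4 — 4 σ bonds. Steric number 4, so sp3.
C5 (3 σ bonds, plus one π bond) has steric number 3: sp2.
C6 has 3 σ bonds, plus one π bond: steric number 3 → sp2.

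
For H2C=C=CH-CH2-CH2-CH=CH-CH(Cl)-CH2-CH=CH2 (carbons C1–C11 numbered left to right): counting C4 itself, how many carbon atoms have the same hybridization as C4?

C4 is sp3 (only σ bonds).
C1: sp2
C2: sp
C3: sp2
C4: sp3 ✓
C5: sp3 ✓
C6: sp2
C7: sp2
C8: sp3 ✓
C9: sp3 ✓
C10: sp2
C11: sp2
4 carbons are sp3.

4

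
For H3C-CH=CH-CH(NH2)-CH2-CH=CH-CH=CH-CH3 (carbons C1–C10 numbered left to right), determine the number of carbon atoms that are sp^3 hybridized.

4

C1: sp3 ✓
C2: sp2
C3: sp2
C4: sp3 ✓
C5: sp3 ✓
C6: sp2
C7: sp2
C8: sp2
C9: sp2
C10: sp3 ✓
C1, C4, C5, C10 → 4 sp3 carbons.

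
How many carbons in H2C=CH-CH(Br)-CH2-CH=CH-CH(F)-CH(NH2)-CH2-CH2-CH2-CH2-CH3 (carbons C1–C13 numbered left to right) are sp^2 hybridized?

4

C1: sp2 ✓
C2: sp2 ✓
C3: sp3
C4: sp3
C5: sp2 ✓
C6: sp2 ✓
C7: sp3
C8: sp3
C9: sp3
C10: sp3
C11: sp3
C12: sp3
C13: sp3
C1, C2, C5, C6 → 4 sp2 carbons.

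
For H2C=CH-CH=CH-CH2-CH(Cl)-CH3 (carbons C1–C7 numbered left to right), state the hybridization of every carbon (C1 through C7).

C1 sp2, C2 sp2, C3 sp2, C4 sp2, C5 sp3, C6 sp3, C7 sp3

C1 (3 σ bonds, plus one π bond) has steric number 3: sp2.
C2 (3 σ bonds, plus one π bond) has steric number 3: sp2.
C3 is sp2: 3 σ bonds, plus one π bond, 3 electron-density regions.
C4: 3 σ bonds, plus one π bond; 3 regions of electron density → sp2.
C5 carries 4 σ bonds, giving a steric number of 4, so it is sp3.
C6: 4 σ bonds; 4 regions of electron density → sp3.
C7: 4 σ bonds — 4 electron domains, sp3.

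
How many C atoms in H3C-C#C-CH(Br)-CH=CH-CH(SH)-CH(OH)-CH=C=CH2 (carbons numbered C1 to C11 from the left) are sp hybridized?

3

C1: sp3
C2: sp ✓
C3: sp ✓
C4: sp3
C5: sp2
C6: sp2
C7: sp3
C8: sp3
C9: sp2
C10: sp ✓
C11: sp2
C2, C3, C10 → 3 sp carbons.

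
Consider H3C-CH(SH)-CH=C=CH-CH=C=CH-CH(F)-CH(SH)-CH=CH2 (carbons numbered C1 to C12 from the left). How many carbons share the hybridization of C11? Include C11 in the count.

C11 is sp2 (one π bond).
C1: sp3
C2: sp3
C3: sp2 ✓
C4: sp
C5: sp2 ✓
C6: sp2 ✓
C7: sp
C8: sp2 ✓
C9: sp3
C10: sp3
C11: sp2 ✓
C12: sp2 ✓
6 carbons are sp2.

6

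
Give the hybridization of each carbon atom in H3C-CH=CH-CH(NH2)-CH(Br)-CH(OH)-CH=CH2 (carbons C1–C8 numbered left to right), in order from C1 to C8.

C1 sp3, C2 sp2, C3 sp2, C4 sp3, C5 sp3, C6 sp3, C7 sp2, C8 sp2

C1 (4 σ bonds) has steric number 4: sp3.
C2 — 3 σ bonds, plus one π bond. Steric number 3, so sp2.
C3: 3 σ bonds, plus one π bond — 3 electron domains, sp2.
C4 has 4 σ bonds: steric number 4 → sp3.
C5 (4 σ bonds) has steric number 4: sp3.
C6 is sp3: 4 σ bonds, 4 electron-density regions.
C7 has 3 σ bonds, plus one π bond: steric number 3 → sp2.
C8 (3 σ bonds, plus one π bond) has steric number 3: sp2.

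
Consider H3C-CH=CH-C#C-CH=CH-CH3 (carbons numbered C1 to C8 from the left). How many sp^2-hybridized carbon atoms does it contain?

C1: sp3
C2: sp2 ✓
C3: sp2 ✓
C4: sp
C5: sp
C6: sp2 ✓
C7: sp2 ✓
C8: sp3
C2, C3, C6, C7 → 4 sp2 carbons.

4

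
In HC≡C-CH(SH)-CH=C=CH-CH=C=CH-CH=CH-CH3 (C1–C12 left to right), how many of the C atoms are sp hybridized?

4

C1: sp ✓
C2: sp ✓
C3: sp3
C4: sp2
C5: sp ✓
C6: sp2
C7: sp2
C8: sp ✓
C9: sp2
C10: sp2
C11: sp2
C12: sp3
C1, C2, C5, C8 → 4 sp carbons.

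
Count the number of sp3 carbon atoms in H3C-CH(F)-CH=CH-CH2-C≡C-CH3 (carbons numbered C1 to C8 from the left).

C1: sp3 ✓
C2: sp3 ✓
C3: sp2
C4: sp2
C5: sp3 ✓
C6: sp
C7: sp
C8: sp3 ✓
C1, C2, C5, C8 → 4 sp3 carbons.

4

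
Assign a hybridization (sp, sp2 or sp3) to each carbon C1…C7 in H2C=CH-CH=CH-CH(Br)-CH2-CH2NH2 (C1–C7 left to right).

C1 sp2, C2 sp2, C3 sp2, C4 sp2, C5 sp3, C6 sp3, C7 sp3

C1 — 3 σ bonds, plus one π bond. Steric number 3, so sp2.
C2 — 3 σ bonds, plus one π bond. Steric number 3, so sp2.
C3 — 3 σ bonds, plus one π bond. Steric number 3, so sp2.
C4 carries 3 σ bonds, plus one π bond, giving a steric number of 3, so it is sp2.
C5 — 4 σ bonds. Steric number 4, so sp3.
C6 is sp3: 4 σ bonds, 4 electron-density regions.
C7: 4 σ bonds; 4 regions of electron density → sp3.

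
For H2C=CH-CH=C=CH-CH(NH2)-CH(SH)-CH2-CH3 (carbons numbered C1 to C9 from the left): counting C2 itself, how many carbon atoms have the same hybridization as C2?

C2 is sp2 (one π bond).
C1: sp2 ✓
C2: sp2 ✓
C3: sp2 ✓
C4: sp
C5: sp2 ✓
C6: sp3
C7: sp3
C8: sp3
C9: sp3
4 carbons are sp2.

4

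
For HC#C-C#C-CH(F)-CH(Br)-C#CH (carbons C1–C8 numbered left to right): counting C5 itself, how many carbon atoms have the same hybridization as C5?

C5 is sp3 (only σ bonds).
C1: sp
C2: sp
C3: sp
C4: sp
C5: sp3 ✓
C6: sp3 ✓
C7: sp
C8: sp
2 carbons are sp3.

2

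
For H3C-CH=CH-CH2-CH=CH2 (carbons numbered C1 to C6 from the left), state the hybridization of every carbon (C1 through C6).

C1 sp3, C2 sp2, C3 sp2, C4 sp3, C5 sp2, C6 sp2

C1 has 4 σ bonds: steric number 4 → sp3.
C2: 3 σ bonds, plus one π bond; 3 regions of electron density → sp2.
C3 is sp2: 3 σ bonds, plus one π bond, 3 electron-density regions.
C4: 4 σ bonds; 4 regions of electron density → sp3.
C5 has 3 σ bonds, plus one π bond: steric number 3 → sp2.
C6: 3 σ bonds, plus one π bond — 3 electron domains, sp2.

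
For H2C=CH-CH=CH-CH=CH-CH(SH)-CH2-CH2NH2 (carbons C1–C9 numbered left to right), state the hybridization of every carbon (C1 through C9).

C1 — 3 σ bonds, plus one π bond. Steric number 3, so sp2.
C2: 3 σ bonds, plus one π bond; 3 regions of electron density → sp2.
C3 has 3 σ bonds, plus one π bond: steric number 3 → sp2.
C4 is sp2: 3 σ bonds, plus one π bond, 3 electron-density regions.
C5 has 3 σ bonds, plus one π bond: steric number 3 → sp2.
C6 carries 3 σ bonds, plus one π bond, giving a steric number of 3, so it is sp2.
C7 is sp3: 4 σ bonds, 4 electron-density regions.
C8: 4 σ bonds; 4 regions of electron density → sp3.
C9 (4 σ bonds) has steric number 4: sp3.

C1 sp2, C2 sp2, C3 sp2, C4 sp2, C5 sp2, C6 sp2, C7 sp3, C8 sp3, C9 sp3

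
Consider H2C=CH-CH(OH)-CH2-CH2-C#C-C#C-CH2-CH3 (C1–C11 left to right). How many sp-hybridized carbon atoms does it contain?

4

C1: sp2
C2: sp2
C3: sp3
C4: sp3
C5: sp3
C6: sp ✓
C7: sp ✓
C8: sp ✓
C9: sp ✓
C10: sp3
C11: sp3
C6, C7, C8, C9 → 4 sp carbons.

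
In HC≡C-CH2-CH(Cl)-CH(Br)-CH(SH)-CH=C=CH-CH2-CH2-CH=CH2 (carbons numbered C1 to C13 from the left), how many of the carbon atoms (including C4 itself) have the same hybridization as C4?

6

C4 is sp3 (only σ bonds).
C1: sp
C2: sp
C3: sp3 ✓
C4: sp3 ✓
C5: sp3 ✓
C6: sp3 ✓
C7: sp2
C8: sp
C9: sp2
C10: sp3 ✓
C11: sp3 ✓
C12: sp2
C13: sp2
6 carbons are sp3.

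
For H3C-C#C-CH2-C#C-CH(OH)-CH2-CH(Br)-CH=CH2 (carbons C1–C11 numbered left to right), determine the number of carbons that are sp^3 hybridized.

5

C1: sp3 ✓
C2: sp
C3: sp
C4: sp3 ✓
C5: sp
C6: sp
C7: sp3 ✓
C8: sp3 ✓
C9: sp3 ✓
C10: sp2
C11: sp2
C1, C4, C7, C8, C9 → 5 sp3 carbons.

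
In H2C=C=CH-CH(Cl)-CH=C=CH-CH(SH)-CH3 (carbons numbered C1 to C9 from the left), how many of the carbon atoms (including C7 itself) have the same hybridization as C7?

C7 is sp2 (one π bond).
C1: sp2 ✓
C2: sp
C3: sp2 ✓
C4: sp3
C5: sp2 ✓
C6: sp
C7: sp2 ✓
C8: sp3
C9: sp3
4 carbons are sp2.

4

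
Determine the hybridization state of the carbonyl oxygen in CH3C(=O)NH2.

sp²

The carbonyl oxygen carries 1 σ bond and 2 lone pairs, plus one π bond, giving a steric number of 3, so it is sp2.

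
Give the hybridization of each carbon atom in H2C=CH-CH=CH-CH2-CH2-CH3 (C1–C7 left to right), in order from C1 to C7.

C1 — 3 σ bonds, plus one π bond. Steric number 3, so sp2.
C2: 3 σ bonds, plus one π bond; 3 regions of electron density → sp2.
C3 is sp2: 3 σ bonds, plus one π bond, 3 electron-density regions.
C4 is sp2: 3 σ bonds, plus one π bond, 3 electron-density regions.
C5 is sp3: 4 σ bonds, 4 electron-density regions.
C6 (4 σ bonds) has steric number 4: sp3.
C7 (4 σ bonds) has steric number 4: sp3.

C1 sp2, C2 sp2, C3 sp2, C4 sp2, C5 sp3, C6 sp3, C7 sp3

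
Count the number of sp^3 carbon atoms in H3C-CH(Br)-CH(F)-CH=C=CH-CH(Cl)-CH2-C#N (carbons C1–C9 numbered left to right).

5

C1: sp3 ✓
C2: sp3 ✓
C3: sp3 ✓
C4: sp2
C5: sp
C6: sp2
C7: sp3 ✓
C8: sp3 ✓
C9: sp
C1, C2, C3, C7, C8 → 5 sp3 carbons.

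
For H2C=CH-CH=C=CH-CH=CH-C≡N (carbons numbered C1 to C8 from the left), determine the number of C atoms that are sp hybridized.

2

C1: sp2
C2: sp2
C3: sp2
C4: sp ✓
C5: sp2
C6: sp2
C7: sp2
C8: sp ✓
C4, C8 → 2 sp carbons.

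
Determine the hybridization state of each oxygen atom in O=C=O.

sp²

One σ bond + two lone pairs = steric number 3 → sp2.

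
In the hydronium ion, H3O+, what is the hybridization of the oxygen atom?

Three σ bonds + one lone pair = steric number 4 → sp3.

sp^3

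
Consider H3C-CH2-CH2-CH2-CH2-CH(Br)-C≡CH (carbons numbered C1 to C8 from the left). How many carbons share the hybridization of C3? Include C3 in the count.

C3 is sp3 (only σ bonds).
C1: sp3 ✓
C2: sp3 ✓
C3: sp3 ✓
C4: sp3 ✓
C5: sp3 ✓
C6: sp3 ✓
C7: sp
C8: sp
6 carbons are sp3.

6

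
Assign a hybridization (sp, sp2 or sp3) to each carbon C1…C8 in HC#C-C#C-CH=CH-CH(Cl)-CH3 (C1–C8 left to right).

C1 — 2 σ bonds, plus two π bonds. Steric number 2, so sp.
C2: 2 σ bonds, plus two π bonds; 2 regions of electron density → sp.
C3: 2 σ bonds, plus two π bonds; 2 regions of electron density → sp.
C4 carries 2 σ bonds, plus two π bonds, giving a steric number of 2, so it is sp.
C5: 3 σ bonds, plus one π bond; 3 regions of electron density → sp2.
C6 — 3 σ bonds, plus one π bond. Steric number 3, so sp2.
C7 — 4 σ bonds. Steric number 4, so sp3.
C8 — 4 σ bonds. Steric number 4, so sp3.

C1 sp, C2 sp, C3 sp, C4 sp, C5 sp2, C6 sp2, C7 sp3, C8 sp3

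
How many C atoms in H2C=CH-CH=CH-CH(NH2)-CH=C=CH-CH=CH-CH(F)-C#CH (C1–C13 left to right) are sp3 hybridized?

C1: sp2
C2: sp2
C3: sp2
C4: sp2
C5: sp3 ✓
C6: sp2
C7: sp
C8: sp2
C9: sp2
C10: sp2
C11: sp3 ✓
C12: sp
C13: sp
C5, C11 → 2 sp3 carbons.

2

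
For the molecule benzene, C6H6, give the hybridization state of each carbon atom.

sp2

Every ring carbon has three σ bonds and contributes one p electron to the aromatic π system.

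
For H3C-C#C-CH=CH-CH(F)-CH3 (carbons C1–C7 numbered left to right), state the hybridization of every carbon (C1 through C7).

C1: 4 σ bonds; 4 regions of electron density → sp3.
C2 (2 σ bonds, plus two π bonds) has steric number 2: sp.
C3 is sp: 2 σ bonds, plus two π bonds, 2 electron-density regions.
C4: 3 σ bonds, plus one π bond; 3 regions of electron density → sp2.
C5 (3 σ bonds, plus one π bond) has steric number 3: sp2.
C6 (4 σ bonds) has steric number 4: sp3.
C7 is sp3: 4 σ bonds, 4 electron-density regions.

C1 sp3, C2 sp, C3 sp, C4 sp2, C5 sp2, C6 sp3, C7 sp3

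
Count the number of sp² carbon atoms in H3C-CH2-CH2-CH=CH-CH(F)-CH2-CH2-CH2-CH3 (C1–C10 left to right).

2

C1: sp3
C2: sp3
C3: sp3
C4: sp2 ✓
C5: sp2 ✓
C6: sp3
C7: sp3
C8: sp3
C9: sp3
C10: sp3
C4, C5 → 2 sp2 carbons.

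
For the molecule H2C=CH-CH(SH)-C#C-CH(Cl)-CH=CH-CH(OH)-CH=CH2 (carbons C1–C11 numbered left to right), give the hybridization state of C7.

C7 (3 σ bonds, plus one π bond) has steric number 3: sp2.

sp²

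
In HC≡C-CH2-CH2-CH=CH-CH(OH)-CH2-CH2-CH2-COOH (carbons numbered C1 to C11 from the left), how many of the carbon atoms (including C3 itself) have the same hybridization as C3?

C3 is sp3 (only σ bonds).
C1: sp
C2: sp
C3: sp3 ✓
C4: sp3 ✓
C5: sp2
C6: sp2
C7: sp3 ✓
C8: sp3 ✓
C9: sp3 ✓
C10: sp3 ✓
C11: sp2
6 carbons are sp3.

6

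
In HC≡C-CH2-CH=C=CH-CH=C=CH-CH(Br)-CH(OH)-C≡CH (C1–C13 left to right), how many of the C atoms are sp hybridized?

C1: sp ✓
C2: sp ✓
C3: sp3
C4: sp2
C5: sp ✓
C6: sp2
C7: sp2
C8: sp ✓
C9: sp2
C10: sp3
C11: sp3
C12: sp ✓
C13: sp ✓
C1, C2, C5, C8, C12, C13 → 6 sp carbons.

6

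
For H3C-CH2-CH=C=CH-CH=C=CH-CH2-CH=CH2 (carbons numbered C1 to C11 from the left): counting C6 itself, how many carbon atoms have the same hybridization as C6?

6

C6 is sp2 (one π bond).
C1: sp3
C2: sp3
C3: sp2 ✓
C4: sp
C5: sp2 ✓
C6: sp2 ✓
C7: sp
C8: sp2 ✓
C9: sp3
C10: sp2 ✓
C11: sp2 ✓
6 carbons are sp2.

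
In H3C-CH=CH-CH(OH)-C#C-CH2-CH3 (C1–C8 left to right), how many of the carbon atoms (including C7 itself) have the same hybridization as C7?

4

C7 is sp3 (only σ bonds).
C1: sp3 ✓
C2: sp2
C3: sp2
C4: sp3 ✓
C5: sp
C6: sp
C7: sp3 ✓
C8: sp3 ✓
4 carbons are sp3.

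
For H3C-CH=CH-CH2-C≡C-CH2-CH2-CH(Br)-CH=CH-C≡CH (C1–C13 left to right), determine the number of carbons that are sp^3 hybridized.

5

C1: sp3 ✓
C2: sp2
C3: sp2
C4: sp3 ✓
C5: sp
C6: sp
C7: sp3 ✓
C8: sp3 ✓
C9: sp3 ✓
C10: sp2
C11: sp2
C12: sp
C13: sp
C1, C4, C7, C8, C9 → 5 sp3 carbons.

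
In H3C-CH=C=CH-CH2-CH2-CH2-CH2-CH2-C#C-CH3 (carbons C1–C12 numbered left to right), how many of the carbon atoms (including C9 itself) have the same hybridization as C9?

C9 is sp3 (only σ bonds).
C1: sp3 ✓
C2: sp2
C3: sp
C4: sp2
C5: sp3 ✓
C6: sp3 ✓
C7: sp3 ✓
C8: sp3 ✓
C9: sp3 ✓
C10: sp
C11: sp
C12: sp3 ✓
7 carbons are sp3.

7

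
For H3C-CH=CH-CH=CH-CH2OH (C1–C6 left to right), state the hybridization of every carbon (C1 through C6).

C1 sp3, C2 sp2, C3 sp2, C4 sp2, C5 sp2, C6 sp3

C1 has 4 σ bonds: steric number 4 → sp3.
C2: 3 σ bonds, plus one π bond — 3 electron domains, sp2.
C3 — 3 σ bonds, plus one π bond. Steric number 3, so sp2.
C4: 3 σ bonds, plus one π bond — 3 electron domains, sp2.
C5 is sp2: 3 σ bonds, plus one π bond, 3 electron-density regions.
C6 carries 4 σ bonds, giving a steric number of 4, so it is sp3.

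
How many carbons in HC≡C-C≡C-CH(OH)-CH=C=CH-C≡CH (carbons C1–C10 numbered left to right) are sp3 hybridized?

C1: sp
C2: sp
C3: sp
C4: sp
C5: sp3 ✓
C6: sp2
C7: sp
C8: sp2
C9: sp
C10: sp
C5 → 1 sp3 carbon.

1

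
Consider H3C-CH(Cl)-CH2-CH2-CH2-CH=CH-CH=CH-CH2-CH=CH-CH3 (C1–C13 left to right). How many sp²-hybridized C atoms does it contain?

6

C1: sp3
C2: sp3
C3: sp3
C4: sp3
C5: sp3
C6: sp2 ✓
C7: sp2 ✓
C8: sp2 ✓
C9: sp2 ✓
C10: sp3
C11: sp2 ✓
C12: sp2 ✓
C13: sp3
C6, C7, C8, C9, C11, C12 → 6 sp2 carbons.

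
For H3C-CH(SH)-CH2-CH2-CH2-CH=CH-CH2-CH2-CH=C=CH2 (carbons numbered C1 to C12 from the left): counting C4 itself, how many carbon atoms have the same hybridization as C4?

7

C4 is sp3 (only σ bonds).
C1: sp3 ✓
C2: sp3 ✓
C3: sp3 ✓
C4: sp3 ✓
C5: sp3 ✓
C6: sp2
C7: sp2
C8: sp3 ✓
C9: sp3 ✓
C10: sp2
C11: sp
C12: sp2
7 carbons are sp3.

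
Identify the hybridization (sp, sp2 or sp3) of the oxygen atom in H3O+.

Three σ bonds + one lone pair = steric number 4 → sp3.

sp3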